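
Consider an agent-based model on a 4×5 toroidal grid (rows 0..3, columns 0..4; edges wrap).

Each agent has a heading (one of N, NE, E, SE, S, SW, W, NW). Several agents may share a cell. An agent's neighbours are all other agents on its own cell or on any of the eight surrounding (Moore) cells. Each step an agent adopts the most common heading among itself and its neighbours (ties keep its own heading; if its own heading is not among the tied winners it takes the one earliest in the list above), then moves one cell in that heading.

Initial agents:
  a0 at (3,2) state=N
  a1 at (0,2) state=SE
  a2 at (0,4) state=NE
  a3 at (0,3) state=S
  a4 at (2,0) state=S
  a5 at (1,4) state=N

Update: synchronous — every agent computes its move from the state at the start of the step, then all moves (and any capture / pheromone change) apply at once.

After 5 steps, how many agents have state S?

3

t=1: a0@(2,2):N a1@(1,3):SE a2@(3,0):NE a3@(3,3):N a4@(3,0):S a5@(2,4):S
t=2: a0@(1,2):N a1@(2,4):SE a2@(0,0):S a3@(2,3):N a4@(0,0):S a5@(3,4):S
t=3: a0@(0,2):N a1@(3,0):SE a2@(1,0):S a3@(1,3):N a4@(1,0):S a5@(0,4):S
t=4: a0@(3,2):N a1@(0,1):SE a2@(2,0):S a3@(0,3):N a4@(2,0):S a5@(1,4):S
t=5: a0@(2,2):N a1@(1,2):SE a2@(3,0):S a3@(3,3):N a4@(3,0):S a5@(2,4):S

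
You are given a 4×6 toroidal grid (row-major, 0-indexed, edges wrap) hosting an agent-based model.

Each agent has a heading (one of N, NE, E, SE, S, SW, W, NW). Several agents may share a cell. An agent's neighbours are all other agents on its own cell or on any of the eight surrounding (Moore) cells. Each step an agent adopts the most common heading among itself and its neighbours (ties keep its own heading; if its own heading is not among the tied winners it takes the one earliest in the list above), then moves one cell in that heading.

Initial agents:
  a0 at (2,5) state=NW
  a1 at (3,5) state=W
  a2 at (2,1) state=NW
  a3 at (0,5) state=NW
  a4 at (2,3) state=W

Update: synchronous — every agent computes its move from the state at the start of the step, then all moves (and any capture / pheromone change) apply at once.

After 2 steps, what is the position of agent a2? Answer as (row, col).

t=1: a0@(1,4):NW a1@(2,4):NW a2@(1,0):NW a3@(3,4):NW a4@(2,2):W
t=2: a0@(0,3):NW a1@(1,3):NW a2@(0,5):NW a3@(2,3):NW a4@(2,1):W

(0, 5)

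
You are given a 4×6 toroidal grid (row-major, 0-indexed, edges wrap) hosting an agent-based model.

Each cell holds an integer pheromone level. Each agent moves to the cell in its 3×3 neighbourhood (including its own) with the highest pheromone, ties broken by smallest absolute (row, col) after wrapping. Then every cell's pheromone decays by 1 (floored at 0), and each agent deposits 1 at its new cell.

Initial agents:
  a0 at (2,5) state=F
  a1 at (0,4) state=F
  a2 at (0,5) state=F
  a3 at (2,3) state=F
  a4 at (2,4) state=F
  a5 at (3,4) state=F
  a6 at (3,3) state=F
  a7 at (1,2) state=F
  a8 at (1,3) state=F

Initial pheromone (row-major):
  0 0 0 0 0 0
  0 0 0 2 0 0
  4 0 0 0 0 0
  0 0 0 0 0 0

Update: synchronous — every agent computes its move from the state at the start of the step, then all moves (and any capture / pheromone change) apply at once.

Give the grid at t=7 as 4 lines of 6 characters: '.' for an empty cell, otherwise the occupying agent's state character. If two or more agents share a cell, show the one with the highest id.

t=1: a0@(2,0) a1@(1,3) a2@(0,0) a3@(1,3) a4@(1,3) a5@(0,3) a6@(0,2) a7@(1,3) a8@(1,3) | pheromone: 1 0 1 1 0 0 / 0 0 0 6 0 0 / 4 0 0 0 0 0 / 0 0 0 0 0 0
t=2: a0@(2,0) a1@(1,3) a2@(0,0) a3@(1,3) a4@(1,3) a5@(1,3) a6@(1,3) a7@(1,3) a8@(1,3) | pheromone: 1 0 0 0 0 0 / 0 0 0 12 0 0 / 4 0 0 0 0 0 / 0 0 0 0 0 0
t=3: a0@(2,0) a1@(1,3) a2@(0,0) a3@(1,3) a4@(1,3) a5@(1,3) a6@(1,3) a7@(1,3) a8@(1,3) | pheromone: 1 0 0 0 0 0 / 0 0 0 18 0 0 / 4 0 0 0 0 0 / 0 0 0 0 0 0
t=4: a0@(2,0) a1@(1,3) a2@(0,0) a3@(1,3) a4@(1,3) a5@(1,3) a6@(1,3) a7@(1,3) a8@(1,3) | pheromone: 1 0 0 0 0 0 / 0 0 0 24 0 0 / 4 0 0 0 0 0 / 0 0 0 0 0 0
t=5: a0@(2,0) a1@(1,3) a2@(0,0) a3@(1,3) a4@(1,3) a5@(1,3) a6@(1,3) a7@(1,3) a8@(1,3) | pheromone: 1 0 0 0 0 0 / 0 0 0 30 0 0 / 4 0 0 0 0 0 / 0 0 0 0 0 0
t=6: a0@(2,0) a1@(1,3) a2@(0,0) a3@(1,3) a4@(1,3) a5@(1,3) a6@(1,3) a7@(1,3) a8@(1,3) | pheromone: 1 0 0 0 0 0 / 0 0 0 36 0 0 / 4 0 0 0 0 0 / 0 0 0 0 0 0
t=7: a0@(2,0) a1@(1,3) a2@(0,0) a3@(1,3) a4@(1,3) a5@(1,3) a6@(1,3) a7@(1,3) a8@(1,3) | pheromone: 1 0 0 0 0 0 / 0 0 0 42 0 0 / 4 0 0 0 0 0 / 0 0 0 0 0 0

F.....
...F..
F.....
......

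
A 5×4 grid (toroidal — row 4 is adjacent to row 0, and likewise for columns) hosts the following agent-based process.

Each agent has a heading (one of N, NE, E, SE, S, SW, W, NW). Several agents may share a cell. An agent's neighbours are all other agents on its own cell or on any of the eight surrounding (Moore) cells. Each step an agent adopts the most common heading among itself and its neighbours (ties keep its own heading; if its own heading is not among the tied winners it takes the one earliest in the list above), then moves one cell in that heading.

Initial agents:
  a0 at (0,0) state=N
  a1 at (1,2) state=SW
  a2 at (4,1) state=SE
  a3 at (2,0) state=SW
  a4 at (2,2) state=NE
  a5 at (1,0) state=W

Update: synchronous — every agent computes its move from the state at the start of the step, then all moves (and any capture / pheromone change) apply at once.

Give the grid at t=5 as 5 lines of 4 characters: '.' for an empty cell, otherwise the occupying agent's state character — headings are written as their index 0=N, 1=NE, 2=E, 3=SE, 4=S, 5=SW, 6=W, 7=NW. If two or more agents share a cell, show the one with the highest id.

0...
.5.6
...1
....
..3.

t=1: a0@(4,0):N a1@(2,1):SW a2@(0,2):SE a3@(3,3):SW a4@(1,3):NE a5@(1,3):W
t=2: a0@(3,0):N a1@(3,0):SW a2@(1,3):SE a3@(4,2):SW a4@(0,0):NE a5@(1,2):W
t=3: a0@(2,0):N a1@(4,3):SW a2@(2,0):SE a3@(0,1):SW a4@(4,1):NE a5@(1,1):W
t=4: a0@(1,0):N a1@(0,2):SW a2@(3,1):SE a3@(1,0):SW a4@(3,2):NE a5@(1,0):W
t=5: a0@(0,0):N a1@(1,1):SW a2@(4,2):SE a3@(2,3):SW a4@(2,3):NE a5@(1,3):W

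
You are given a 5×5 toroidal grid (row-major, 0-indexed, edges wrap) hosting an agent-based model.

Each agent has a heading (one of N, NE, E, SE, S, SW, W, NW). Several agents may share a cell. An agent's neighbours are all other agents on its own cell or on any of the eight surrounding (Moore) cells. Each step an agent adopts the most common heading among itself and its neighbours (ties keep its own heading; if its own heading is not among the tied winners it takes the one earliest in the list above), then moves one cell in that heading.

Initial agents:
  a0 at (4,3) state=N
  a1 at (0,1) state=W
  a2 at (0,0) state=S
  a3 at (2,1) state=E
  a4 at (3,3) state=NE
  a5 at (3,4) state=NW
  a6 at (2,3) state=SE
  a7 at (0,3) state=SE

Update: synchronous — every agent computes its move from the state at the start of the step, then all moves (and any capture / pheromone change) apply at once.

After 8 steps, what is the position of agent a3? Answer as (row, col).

t=1: a0@(3,3):N a1@(0,0):W a2@(1,0):S a3@(2,2):E a4@(2,4):NE a5@(2,3):NW a6@(3,4):SE a7@(1,4):SE
t=2: a0@(2,3):N a1@(0,4):W a2@(2,0):S a3@(2,3):E a4@(3,0):SE a5@(3,4):SE a6@(4,0):SE a7@(2,0):SE
t=3: a0@(1,3):N a1@(0,3):W a2@(3,1):SE a3@(2,4):E a4@(4,1):SE a5@(4,0):SE a6@(0,1):SE a7@(3,1):SE
t=4: a0@(0,3):N a1@(0,2):W a2@(4,2):SE a3@(2,0):E a4@(0,2):SE a5@(0,1):SE a6@(1,2):SE a7@(4,2):SE
t=5: a0@(1,4):SE a1@(1,3):SE a2@(0,3):SE a3@(2,1):E a4@(1,3):SE a5@(1,2):SE a6@(2,3):SE a7@(0,3):SE
t=6: a0@(2,0):SE a1@(2,4):SE a2@(1,4):SE a3@(2,2):E a4@(2,4):SE a5@(2,3):SE a6@(3,4):SE a7@(1,4):SE
t=7: a0@(3,1):SE a1@(3,0):SE a2@(2,0):SE a3@(2,3):E a4@(3,0):SE a5@(3,4):SE a6@(4,0):SE a7@(2,0):SE
t=8: a0@(4,2):SE a1@(4,1):SE a2@(3,1):SE a3@(2,4):E a4@(4,1):SE a5@(4,0):SE a6@(0,1):SE a7@(3,1):SE

(2, 4)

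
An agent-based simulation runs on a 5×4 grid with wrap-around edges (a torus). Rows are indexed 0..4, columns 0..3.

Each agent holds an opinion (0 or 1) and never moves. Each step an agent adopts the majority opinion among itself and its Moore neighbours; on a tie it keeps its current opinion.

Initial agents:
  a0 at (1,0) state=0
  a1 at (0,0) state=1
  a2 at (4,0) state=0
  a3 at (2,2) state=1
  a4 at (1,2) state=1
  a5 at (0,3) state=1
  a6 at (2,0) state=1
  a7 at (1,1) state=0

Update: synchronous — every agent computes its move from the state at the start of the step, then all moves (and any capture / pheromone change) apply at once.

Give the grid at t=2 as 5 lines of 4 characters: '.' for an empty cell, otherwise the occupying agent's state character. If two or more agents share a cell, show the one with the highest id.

1..1
111.
1.1.
....
1...

t=1: a0@(1,0):1 a1@(0,0):0 a2@(4,0):1 a3@(2,2):1 a4@(1,2):1 a5@(0,3):1 a6@(2,0):0 a7@(1,1):1
t=2: a0@(1,0):1 a1@(0,0):1 a2@(4,0):1 a3@(2,2):1 a4@(1,2):1 a5@(0,3):1 a6@(2,0):1 a7@(1,1):1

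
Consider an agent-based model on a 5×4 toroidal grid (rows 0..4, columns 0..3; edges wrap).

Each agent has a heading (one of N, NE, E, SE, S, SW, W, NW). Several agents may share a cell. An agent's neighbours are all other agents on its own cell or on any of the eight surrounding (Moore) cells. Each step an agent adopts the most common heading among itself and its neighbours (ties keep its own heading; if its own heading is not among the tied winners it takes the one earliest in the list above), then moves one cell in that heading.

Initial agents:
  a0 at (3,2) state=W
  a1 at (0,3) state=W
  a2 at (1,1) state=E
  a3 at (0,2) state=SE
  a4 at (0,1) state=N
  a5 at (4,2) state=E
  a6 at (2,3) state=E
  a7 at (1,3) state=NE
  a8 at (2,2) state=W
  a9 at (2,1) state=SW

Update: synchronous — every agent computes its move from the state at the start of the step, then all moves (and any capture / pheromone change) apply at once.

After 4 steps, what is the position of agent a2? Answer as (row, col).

t=1: a0@(3,1):W a1@(0,2):W a2@(1,2):E a3@(0,3):E a4@(0,2):E a5@(4,1):W a6@(2,2):W a7@(1,2):W a8@(2,1):W a9@(2,0):W
t=2: a0@(3,0):W a1@(0,1):W a2@(1,1):W a3@(0,0):E a4@(0,3):E a5@(4,0):W a6@(2,1):W a7@(1,1):W a8@(2,0):W a9@(2,3):W
t=3: a0@(3,3):W a1@(0,0):W a2@(1,0):W a3@(0,3):W a4@(0,0):E a5@(4,3):W a6@(2,0):W a7@(1,0):W a8@(2,3):W a9@(2,2):W
t=4: a0@(3,2):W a1@(0,3):W a2@(1,3):W a3@(0,2):W a4@(0,3):W a5@(4,2):W a6@(2,3):W a7@(1,3):W a8@(2,2):W a9@(2,1):W

(1, 3)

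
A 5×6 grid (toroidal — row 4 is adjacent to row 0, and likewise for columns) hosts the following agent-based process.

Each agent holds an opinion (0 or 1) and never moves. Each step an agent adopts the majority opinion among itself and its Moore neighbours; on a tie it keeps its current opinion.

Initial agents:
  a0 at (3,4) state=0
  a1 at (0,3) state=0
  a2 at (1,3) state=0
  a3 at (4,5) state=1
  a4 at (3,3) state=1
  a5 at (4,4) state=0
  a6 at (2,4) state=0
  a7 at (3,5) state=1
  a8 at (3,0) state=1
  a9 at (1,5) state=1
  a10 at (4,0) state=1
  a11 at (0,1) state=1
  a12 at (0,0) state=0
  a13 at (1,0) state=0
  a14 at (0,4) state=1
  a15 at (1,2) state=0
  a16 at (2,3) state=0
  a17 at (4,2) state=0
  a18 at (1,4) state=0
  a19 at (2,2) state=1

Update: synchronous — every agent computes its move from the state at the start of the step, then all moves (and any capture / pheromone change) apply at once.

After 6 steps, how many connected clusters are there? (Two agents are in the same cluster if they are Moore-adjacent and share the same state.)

2

t=1: a0@(3,4):0 a1@(0,3):0 a2@(1,3):0 a3@(4,5):1 a4@(3,3):0 a5@(4,4):1 a6@(2,4):0 a7@(3,5):1 a8@(3,0):1 a9@(1,5):0 a10@(4,0):1 a11@(0,1):0 a12@(0,0):1 a13@(1,0):0 a14@(0,4):0 a15@(1,2):0 a16@(2,3):0 a17@(4,2):0 a18@(1,4):0 a19@(2,2):0
t=2: a0@(3,4):0 a1@(0,3):0 a2@(1,3):0 a3@(4,5):1 a4@(3,3):0 a5@(4,4):0 a6@(2,4):0 a7@(3,5):1 a8@(3,0):1 a9@(1,5):0 a10@(4,0):1 a11@(0,1):0 a12@(0,0):1 a13@(1,0):0 a14@(0,4):0 a15@(1,2):0 a16@(2,3):0 a17@(4,2):0 a18@(1,4):0 a19@(2,2):0
t=3: (unchanged — steady state)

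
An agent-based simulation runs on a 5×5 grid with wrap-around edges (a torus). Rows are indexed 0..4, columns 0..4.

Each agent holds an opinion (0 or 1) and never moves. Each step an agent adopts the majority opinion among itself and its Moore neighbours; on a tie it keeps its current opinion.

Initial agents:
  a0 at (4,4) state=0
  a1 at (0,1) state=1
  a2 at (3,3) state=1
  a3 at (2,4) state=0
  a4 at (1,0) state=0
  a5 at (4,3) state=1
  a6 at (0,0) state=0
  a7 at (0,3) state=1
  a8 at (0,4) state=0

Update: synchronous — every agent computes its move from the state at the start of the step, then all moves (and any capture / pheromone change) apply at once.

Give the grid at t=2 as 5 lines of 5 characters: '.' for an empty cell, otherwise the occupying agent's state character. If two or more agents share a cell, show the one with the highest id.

00.10
0....
....0
...1.
...10

t=1: a0@(4,4):0 a1@(0,1):0 a2@(3,3):1 a3@(2,4):0 a4@(1,0):0 a5@(4,3):1 a6@(0,0):0 a7@(0,3):1 a8@(0,4):0
t=2: (unchanged — steady state)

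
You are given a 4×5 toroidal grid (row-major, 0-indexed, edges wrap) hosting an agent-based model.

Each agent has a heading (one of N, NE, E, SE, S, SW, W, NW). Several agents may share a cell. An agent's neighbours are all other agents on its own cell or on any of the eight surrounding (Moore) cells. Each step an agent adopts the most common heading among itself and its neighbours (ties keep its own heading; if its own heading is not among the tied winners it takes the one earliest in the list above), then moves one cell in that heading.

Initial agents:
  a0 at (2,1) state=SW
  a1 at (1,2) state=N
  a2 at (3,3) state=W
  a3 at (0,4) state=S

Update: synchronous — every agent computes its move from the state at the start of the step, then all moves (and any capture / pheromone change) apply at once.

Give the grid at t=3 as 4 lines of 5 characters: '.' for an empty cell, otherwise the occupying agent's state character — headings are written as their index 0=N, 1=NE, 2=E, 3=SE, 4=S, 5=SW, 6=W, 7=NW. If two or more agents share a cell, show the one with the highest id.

.....
...5.
..0..
6...4

t=1: a0@(3,0):SW a1@(0,2):N a2@(3,2):W a3@(1,4):S
t=2: a0@(0,4):SW a1@(3,2):N a2@(3,1):W a3@(2,4):S
t=3: a0@(1,3):SW a1@(2,2):N a2@(3,0):W a3@(3,4):S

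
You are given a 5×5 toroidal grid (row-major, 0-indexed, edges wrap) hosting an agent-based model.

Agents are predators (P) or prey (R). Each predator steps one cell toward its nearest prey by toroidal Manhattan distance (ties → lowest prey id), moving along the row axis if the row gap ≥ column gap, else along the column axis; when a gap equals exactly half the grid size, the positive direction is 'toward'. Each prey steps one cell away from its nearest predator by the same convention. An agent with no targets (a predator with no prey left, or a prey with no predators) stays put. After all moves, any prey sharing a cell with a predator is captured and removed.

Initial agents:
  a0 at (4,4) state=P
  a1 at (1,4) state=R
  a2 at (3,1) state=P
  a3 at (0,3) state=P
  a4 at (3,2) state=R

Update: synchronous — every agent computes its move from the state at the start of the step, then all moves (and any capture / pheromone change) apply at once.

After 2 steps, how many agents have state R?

2

t=1: a0@(0,4):P a1@(2,4):R a2@(3,2):P a3@(1,3):P a4@(3,3):R
t=2: a0@(1,4):P a1@(3,4):R a2@(3,3):P a3@(2,3):P a4@(3,4):R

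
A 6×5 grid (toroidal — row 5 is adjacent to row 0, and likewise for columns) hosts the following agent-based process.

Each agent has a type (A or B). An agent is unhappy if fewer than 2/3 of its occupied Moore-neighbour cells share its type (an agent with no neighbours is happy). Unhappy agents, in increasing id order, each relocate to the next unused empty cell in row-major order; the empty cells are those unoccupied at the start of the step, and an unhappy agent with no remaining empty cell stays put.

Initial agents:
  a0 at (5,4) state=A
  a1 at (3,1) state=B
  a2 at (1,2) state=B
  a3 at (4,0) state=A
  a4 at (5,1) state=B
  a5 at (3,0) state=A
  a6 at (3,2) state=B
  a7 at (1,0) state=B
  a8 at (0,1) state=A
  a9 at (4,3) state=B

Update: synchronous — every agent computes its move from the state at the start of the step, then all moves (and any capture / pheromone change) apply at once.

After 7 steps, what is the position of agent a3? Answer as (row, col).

t=1: a0@(0,0):A a1@(0,2):B a2@(0,3):B a3@(0,4):A a4@(1,1):B a5@(1,3):A a6@(3,2):B a7@(1,4):B a8@(2,0):A a9@(2,1):B
t=2: a0@(0,1):A a1@(0,2):B a2@(1,0):B a3@(1,2):A a4@(2,2):B a5@(2,3):A a6@(3,2):B a7@(2,4):B a8@(3,0):A a9@(2,1):B
t=3: a0@(0,0):A a1@(0,3):B a2@(1,0):B a3@(0,4):A a4@(1,1):B a5@(1,3):A a6@(3,2):B a7@(1,4):B a8@(2,0):A a9@(3,1):B
t=4: a0@(0,1):A a1@(0,2):B a2@(1,2):B a3@(2,1):A a4@(2,2):B a5@(2,3):A a6@(3,2):B a7@(2,4):B a8@(3,0):A a9@(3,3):B
t=5: a0@(0,0):A a1@(0,3):B a2@(0,4):B a3@(1,0):A a4@(1,1):B a5@(1,3):A a6@(1,4):B a7@(2,0):B a8@(3,1):A a9@(3,3):B
t=6: a0@(0,1):A a1@(0,3):B a2@(0,2):B a3@(1,2):A a4@(2,1):B a5@(2,2):A a6@(2,3):B a7@(2,4):B a8@(3,0):A a9@(3,3):B
t=7: a0@(0,0):A a1@(0,4):B a2@(1,0):B a3@(1,1):A a4@(1,3):B a5@(1,4):A a6@(2,0):B a7@(2,4):B a8@(3,1):A a9@(3,3):B

(1, 1)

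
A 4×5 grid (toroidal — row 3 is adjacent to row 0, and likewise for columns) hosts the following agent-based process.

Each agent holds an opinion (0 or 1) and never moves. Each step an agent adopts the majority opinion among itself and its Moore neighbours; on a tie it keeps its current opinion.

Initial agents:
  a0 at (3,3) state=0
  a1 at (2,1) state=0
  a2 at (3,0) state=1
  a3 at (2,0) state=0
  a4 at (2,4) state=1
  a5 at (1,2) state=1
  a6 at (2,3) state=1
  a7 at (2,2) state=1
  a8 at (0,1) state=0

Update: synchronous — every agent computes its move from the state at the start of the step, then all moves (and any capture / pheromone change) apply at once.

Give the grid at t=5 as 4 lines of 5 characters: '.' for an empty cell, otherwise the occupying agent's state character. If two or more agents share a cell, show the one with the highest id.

.1...
..1..
11111
1..1.

t=1: a0@(3,3):1 a1@(2,1):1 a2@(3,0):0 a3@(2,0):0 a4@(2,4):1 a5@(1,2):1 a6@(2,3):1 a7@(2,2):1 a8@(0,1):1
t=2: a0@(3,3):1 a1@(2,1):1 a2@(3,0):1 a3@(2,0):0 a4@(2,4):1 a5@(1,2):1 a6@(2,3):1 a7@(2,2):1 a8@(0,1):1
t=3: a0@(3,3):1 a1@(2,1):1 a2@(3,0):1 a3@(2,0):1 a4@(2,4):1 a5@(1,2):1 a6@(2,3):1 a7@(2,2):1 a8@(0,1):1
t=4: (unchanged — steady state)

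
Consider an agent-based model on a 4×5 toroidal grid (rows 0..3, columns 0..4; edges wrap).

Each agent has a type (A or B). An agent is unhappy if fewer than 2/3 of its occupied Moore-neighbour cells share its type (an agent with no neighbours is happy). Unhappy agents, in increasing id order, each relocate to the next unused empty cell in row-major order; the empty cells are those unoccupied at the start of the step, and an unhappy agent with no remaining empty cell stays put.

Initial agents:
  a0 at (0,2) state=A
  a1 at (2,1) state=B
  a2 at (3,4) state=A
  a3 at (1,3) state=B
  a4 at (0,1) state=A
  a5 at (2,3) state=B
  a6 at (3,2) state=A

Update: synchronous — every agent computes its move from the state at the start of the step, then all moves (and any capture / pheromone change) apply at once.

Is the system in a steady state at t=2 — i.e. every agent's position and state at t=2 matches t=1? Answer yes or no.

no

t=1: a0@(0,2):A a1@(0,0):B a2@(0,3):A a3@(0,4):B a4@(0,1):A a5@(1,0):B a6@(1,1):A
t=2: a0@(0,2):A a1@(1,2):B a2@(1,3):A a3@(0,4):B a4@(1,4):A a5@(2,0):B a6@(2,1):A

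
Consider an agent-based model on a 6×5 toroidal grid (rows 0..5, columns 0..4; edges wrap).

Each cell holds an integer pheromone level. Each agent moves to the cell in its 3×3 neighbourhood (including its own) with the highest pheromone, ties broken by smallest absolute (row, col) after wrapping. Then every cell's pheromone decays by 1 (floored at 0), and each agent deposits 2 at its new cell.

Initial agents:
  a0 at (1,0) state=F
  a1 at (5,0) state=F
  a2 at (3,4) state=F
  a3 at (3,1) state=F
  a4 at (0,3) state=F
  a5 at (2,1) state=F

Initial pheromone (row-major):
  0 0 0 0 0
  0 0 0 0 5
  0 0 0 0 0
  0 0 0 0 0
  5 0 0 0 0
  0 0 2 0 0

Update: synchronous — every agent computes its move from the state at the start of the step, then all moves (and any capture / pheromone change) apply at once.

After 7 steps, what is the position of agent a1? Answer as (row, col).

(4, 0)

t=1: a0@(1,4) a1@(4,0) a2@(4,0) a3@(4,0) a4@(1,4) a5@(1,0) | pheromone: 0 0 0 0 0 / 2 0 0 0 8 / 0 0 0 0 0 / 0 0 0 0 0 / 10 0 0 0 0 / 0 0 1 0 0
t=2: a0@(1,4) a1@(4,0) a2@(4,0) a3@(4,0) a4@(1,4) a5@(1,4) | pheromone: 0 0 0 0 0 / 1 0 0 0 13 / 0 0 0 0 0 / 0 0 0 0 0 / 15 0 0 0 0 / 0 0 0 0 0
t=3: a0@(1,4) a1@(4,0) a2@(4,0) a3@(4,0) a4@(1,4) a5@(1,4) | pheromone: 0 0 0 0 0 / 0 0 0 0 18 / 0 0 0 0 0 / 0 0 0 0 0 / 20 0 0 0 0 / 0 0 0 0 0
t=4: a0@(1,4) a1@(4,0) a2@(4,0) a3@(4,0) a4@(1,4) a5@(1,4) | pheromone: 0 0 0 0 0 / 0 0 0 0 23 / 0 0 0 0 0 / 0 0 0 0 0 / 25 0 0 0 0 / 0 0 0 0 0
t=5: a0@(1,4) a1@(4,0) a2@(4,0) a3@(4,0) a4@(1,4) a5@(1,4) | pheromone: 0 0 0 0 0 / 0 0 0 0 28 / 0 0 0 0 0 / 0 0 0 0 0 / 30 0 0 0 0 / 0 0 0 0 0
t=6: a0@(1,4) a1@(4,0) a2@(4,0) a3@(4,0) a4@(1,4) a5@(1,4) | pheromone: 0 0 0 0 0 / 0 0 0 0 33 / 0 0 0 0 0 / 0 0 0 0 0 / 35 0 0 0 0 / 0 0 0 0 0
t=7: a0@(1,4) a1@(4,0) a2@(4,0) a3@(4,0) a4@(1,4) a5@(1,4) | pheromone: 0 0 0 0 0 / 0 0 0 0 38 / 0 0 0 0 0 / 0 0 0 0 0 / 40 0 0 0 0 / 0 0 0 0 0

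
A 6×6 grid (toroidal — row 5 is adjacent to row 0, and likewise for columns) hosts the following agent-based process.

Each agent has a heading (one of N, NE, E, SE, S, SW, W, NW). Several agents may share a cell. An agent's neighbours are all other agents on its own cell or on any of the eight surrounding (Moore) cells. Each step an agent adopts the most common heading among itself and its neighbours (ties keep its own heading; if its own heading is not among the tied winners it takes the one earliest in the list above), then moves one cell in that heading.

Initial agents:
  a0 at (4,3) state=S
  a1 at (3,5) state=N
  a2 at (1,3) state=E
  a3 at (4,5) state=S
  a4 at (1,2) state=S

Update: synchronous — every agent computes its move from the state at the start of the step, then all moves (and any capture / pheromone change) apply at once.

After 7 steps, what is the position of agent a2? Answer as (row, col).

(1, 4)

t=1: a0@(5,3):S a1@(2,5):N a2@(1,4):E a3@(5,5):S a4@(2,2):S
t=2: a0@(0,3):S a1@(1,5):N a2@(1,5):E a3@(0,5):S a4@(3,2):S
t=3: a0@(1,3):S a1@(0,5):N a2@(1,0):E a3@(1,5):S a4@(4,2):S
t=4: a0@(2,3):S a1@(5,5):N a2@(1,1):E a3@(2,5):S a4@(5,2):S
t=5: a0@(3,3):S a1@(4,5):N a2@(1,2):E a3@(3,5):S a4@(0,2):S
t=6: a0@(4,3):S a1@(3,5):N a2@(1,3):E a3@(4,5):S a4@(1,2):S
t=7: a0@(5,3):S a1@(2,5):N a2@(1,4):E a3@(5,5):S a4@(2,2):S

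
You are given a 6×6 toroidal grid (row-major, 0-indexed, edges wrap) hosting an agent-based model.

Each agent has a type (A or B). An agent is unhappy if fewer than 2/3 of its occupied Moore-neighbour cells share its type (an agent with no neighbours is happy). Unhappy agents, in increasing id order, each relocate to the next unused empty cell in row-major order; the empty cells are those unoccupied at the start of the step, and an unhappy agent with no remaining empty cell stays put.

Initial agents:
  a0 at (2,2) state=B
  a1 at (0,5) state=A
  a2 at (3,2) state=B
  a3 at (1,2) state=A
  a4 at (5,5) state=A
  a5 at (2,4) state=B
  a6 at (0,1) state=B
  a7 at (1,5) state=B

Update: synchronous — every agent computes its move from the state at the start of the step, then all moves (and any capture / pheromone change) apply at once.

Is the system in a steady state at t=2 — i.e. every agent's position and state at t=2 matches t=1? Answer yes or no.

t=1: a0@(0,0):B a1@(0,2):A a2@(3,2):B a3@(0,3):A a4@(5,5):A a5@(2,4):B a6@(0,4):B a7@(1,0):B
t=2: a0@(0,1):B a1@(0,2):A a2@(3,2):B a3@(0,5):A a4@(1,1):A a5@(2,4):B a6@(1,2):B a7@(1,0):B

no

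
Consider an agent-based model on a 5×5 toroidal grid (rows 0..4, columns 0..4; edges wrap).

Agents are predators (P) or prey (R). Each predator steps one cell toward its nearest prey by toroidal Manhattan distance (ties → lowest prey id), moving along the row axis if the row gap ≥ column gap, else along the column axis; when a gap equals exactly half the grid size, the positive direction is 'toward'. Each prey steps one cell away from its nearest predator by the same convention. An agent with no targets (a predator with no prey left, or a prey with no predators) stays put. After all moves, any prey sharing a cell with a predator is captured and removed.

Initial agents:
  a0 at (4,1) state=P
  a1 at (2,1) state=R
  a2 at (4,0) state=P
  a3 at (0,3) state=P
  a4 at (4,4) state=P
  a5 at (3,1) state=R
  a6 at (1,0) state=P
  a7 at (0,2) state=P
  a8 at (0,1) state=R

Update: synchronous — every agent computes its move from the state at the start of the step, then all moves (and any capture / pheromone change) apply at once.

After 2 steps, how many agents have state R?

t=1: a0@(3,1):P a1@(1,1):R a2@(3,0):P a3@(0,2):P a4@(4,0):P a5@(2,1):R a6@(2,0):P a7@(0,1):P a8@(1,1):R
t=2: a0@(2,1):P a2@(2,0):P a3@(1,2):P a4@(0,0):P a6@(2,1):P a7@(1,1):P

0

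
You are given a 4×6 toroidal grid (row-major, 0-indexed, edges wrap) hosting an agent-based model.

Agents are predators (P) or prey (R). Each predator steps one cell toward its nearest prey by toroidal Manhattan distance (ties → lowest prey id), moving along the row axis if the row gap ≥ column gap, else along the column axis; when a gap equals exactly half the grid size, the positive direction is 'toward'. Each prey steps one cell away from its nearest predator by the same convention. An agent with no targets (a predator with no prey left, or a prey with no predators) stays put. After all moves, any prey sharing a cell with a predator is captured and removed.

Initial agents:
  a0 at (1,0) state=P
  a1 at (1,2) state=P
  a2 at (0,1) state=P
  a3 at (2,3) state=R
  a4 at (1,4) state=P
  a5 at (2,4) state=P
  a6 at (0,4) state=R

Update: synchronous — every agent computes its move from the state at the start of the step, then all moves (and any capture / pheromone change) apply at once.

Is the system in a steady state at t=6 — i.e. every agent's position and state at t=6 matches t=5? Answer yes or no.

yes

t=1: a0@(1,5):P a1@(2,2):P a2@(0,2):P a4@(0,4):P a5@(2,3):P a6@(3,4):R
t=2: a0@(2,5):P a1@(2,3):P a2@(0,3):P a4@(3,4):P a5@(3,3):P a6@(2,4):R
t=3: a0@(2,4):P a1@(2,4):P a2@(1,3):P a4@(2,4):P a5@(2,3):P
t=4: (unchanged — steady state)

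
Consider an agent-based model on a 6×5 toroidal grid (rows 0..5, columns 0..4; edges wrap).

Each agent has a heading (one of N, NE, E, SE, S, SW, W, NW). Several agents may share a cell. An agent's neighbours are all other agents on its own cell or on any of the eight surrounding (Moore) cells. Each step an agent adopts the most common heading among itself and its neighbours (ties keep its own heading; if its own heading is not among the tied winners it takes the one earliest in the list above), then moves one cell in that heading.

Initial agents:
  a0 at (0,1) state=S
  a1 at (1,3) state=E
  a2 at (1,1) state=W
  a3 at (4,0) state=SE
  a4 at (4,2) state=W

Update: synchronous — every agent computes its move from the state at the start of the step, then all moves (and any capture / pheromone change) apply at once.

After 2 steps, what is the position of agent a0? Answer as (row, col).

(2, 1)

t=1: a0@(1,1):S a1@(1,4):E a2@(1,0):W a3@(5,1):SE a4@(4,1):W
t=2: a0@(2,1):S a1@(1,0):E a2@(1,4):W a3@(0,2):SE a4@(4,0):W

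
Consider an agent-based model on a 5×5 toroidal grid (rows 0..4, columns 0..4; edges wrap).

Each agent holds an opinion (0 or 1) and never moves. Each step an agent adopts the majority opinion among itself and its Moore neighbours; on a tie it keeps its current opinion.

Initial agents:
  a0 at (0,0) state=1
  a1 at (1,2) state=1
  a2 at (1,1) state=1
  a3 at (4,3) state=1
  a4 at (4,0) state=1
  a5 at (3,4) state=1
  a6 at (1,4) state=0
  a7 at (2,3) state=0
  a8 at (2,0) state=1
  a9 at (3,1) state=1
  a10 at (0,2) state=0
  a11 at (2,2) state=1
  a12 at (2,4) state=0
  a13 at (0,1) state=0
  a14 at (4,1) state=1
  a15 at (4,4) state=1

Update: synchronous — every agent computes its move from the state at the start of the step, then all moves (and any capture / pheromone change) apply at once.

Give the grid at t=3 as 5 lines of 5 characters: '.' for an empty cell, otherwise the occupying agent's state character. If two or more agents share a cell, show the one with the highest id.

t=1: a0@(0,0):1 a1@(1,2):1 a2@(1,1):1 a3@(4,3):1 a4@(4,0):1 a5@(3,4):1 a6@(1,4):0 a7@(2,3):0 a8@(2,0):1 a9@(3,1):1 a10@(0,2):1 a11@(2,2):1 a12@(2,4):0 a13@(0,1):1 a14@(4,1):1 a15@(4,4):1
t=2: (unchanged — steady state)

111..
.11.0
1.100
.1..1
11.11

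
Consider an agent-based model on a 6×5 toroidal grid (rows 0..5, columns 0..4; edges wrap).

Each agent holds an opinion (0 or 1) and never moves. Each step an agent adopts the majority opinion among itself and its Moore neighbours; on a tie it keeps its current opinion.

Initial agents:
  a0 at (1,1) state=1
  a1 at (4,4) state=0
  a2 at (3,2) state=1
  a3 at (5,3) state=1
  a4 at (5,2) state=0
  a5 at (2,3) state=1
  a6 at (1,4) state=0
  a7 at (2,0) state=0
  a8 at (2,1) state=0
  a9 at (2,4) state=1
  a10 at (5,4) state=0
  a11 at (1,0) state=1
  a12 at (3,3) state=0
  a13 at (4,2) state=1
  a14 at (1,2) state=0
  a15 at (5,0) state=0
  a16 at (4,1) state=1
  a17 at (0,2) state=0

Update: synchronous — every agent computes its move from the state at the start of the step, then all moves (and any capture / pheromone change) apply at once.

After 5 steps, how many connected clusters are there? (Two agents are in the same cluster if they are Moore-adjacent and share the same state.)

t=1: a0@(1,1):0 a1@(4,4):0 a2@(3,2):1 a3@(5,3):0 a4@(5,2):1 a5@(2,3):1 a6@(1,4):1 a7@(2,0):0 a8@(2,1):0 a9@(2,4):1 a10@(5,4):0 a11@(1,0):1 a12@(3,3):1 a13@(4,2):1 a14@(1,2):0 a15@(5,0):0 a16@(4,1):1 a17@(0,2):0
t=2: (unchanged — steady state)

2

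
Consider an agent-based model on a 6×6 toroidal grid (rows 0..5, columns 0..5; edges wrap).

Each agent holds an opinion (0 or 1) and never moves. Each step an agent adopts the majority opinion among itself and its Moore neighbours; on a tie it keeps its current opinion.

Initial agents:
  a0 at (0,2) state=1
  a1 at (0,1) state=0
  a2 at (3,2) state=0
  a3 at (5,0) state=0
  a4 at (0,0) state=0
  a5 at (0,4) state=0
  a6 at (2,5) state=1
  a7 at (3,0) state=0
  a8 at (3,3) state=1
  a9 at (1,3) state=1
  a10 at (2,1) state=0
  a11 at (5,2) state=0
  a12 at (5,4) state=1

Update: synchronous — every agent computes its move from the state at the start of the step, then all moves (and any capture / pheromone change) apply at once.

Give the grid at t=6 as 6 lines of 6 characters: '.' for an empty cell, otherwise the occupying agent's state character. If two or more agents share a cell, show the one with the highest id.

001.1.
...1..
.0...1
0.01..
......
0.0.1.

t=1: a0@(0,2):1 a1@(0,1):0 a2@(3,2):0 a3@(5,0):0 a4@(0,0):0 a5@(0,4):1 a6@(2,5):1 a7@(3,0):0 a8@(3,3):1 a9@(1,3):1 a10@(2,1):0 a11@(5,2):0 a12@(5,4):1
t=2: (unchanged — steady state)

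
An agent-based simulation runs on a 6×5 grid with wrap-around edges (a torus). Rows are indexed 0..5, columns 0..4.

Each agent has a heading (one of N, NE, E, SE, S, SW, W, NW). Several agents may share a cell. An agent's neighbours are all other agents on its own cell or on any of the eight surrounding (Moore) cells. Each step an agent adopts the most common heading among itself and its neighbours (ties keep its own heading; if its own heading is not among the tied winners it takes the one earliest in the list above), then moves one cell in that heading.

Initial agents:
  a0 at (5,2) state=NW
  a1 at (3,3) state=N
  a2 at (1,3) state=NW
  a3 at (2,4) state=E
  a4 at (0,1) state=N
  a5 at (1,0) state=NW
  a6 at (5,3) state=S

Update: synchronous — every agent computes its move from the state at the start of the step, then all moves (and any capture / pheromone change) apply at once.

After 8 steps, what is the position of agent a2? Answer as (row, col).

(5, 0)

t=1: a0@(4,1):NW a1@(2,3):N a2@(0,2):NW a3@(1,3):NW a4@(5,0):NW a5@(0,4):NW a6@(0,3):S
t=2: a0@(3,0):NW a1@(1,3):N a2@(5,1):NW a3@(0,2):NW a4@(4,4):NW a5@(5,3):NW a6@(5,2):NW
t=3: a0@(2,4):NW a1@(0,3):N a2@(4,0):NW a3@(5,1):NW a4@(3,3):NW a5@(4,2):NW a6@(4,1):NW
t=4: a0@(1,3):NW a1@(5,3):N a2@(3,4):NW a3@(4,0):NW a4@(2,2):NW a5@(3,1):NW a6@(3,0):NW
t=5: a0@(0,2):NW a1@(4,3):N a2@(2,3):NW a3@(3,4):NW a4@(1,1):NW a5@(2,0):NW a6@(2,4):NW
t=6: a0@(5,1):NW a1@(3,3):N a2@(1,2):NW a3@(2,3):NW a4@(0,0):NW a5@(1,4):NW a6@(1,3):NW
t=7: a0@(4,0):NW a1@(2,3):N a2@(0,1):NW a3@(1,2):NW a4@(5,4):NW a5@(0,3):NW a6@(0,2):NW
t=8: a0@(3,4):NW a1@(1,3):N a2@(5,0):NW a3@(0,1):NW a4@(4,3):NW a5@(5,2):NW a6@(5,1):NW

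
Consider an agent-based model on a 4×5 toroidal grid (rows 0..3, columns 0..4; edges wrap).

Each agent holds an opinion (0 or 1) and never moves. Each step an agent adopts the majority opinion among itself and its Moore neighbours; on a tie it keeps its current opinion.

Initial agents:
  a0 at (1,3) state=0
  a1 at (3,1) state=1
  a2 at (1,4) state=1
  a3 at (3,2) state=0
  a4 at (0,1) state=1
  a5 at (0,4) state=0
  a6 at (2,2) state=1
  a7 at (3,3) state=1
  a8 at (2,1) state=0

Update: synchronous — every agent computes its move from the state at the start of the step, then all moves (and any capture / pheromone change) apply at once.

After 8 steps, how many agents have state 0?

t=1: a0@(1,3):0 a1@(3,1):1 a2@(1,4):0 a3@(3,2):1 a4@(0,1):1 a5@(0,4):0 a6@(2,2):1 a7@(3,3):1 a8@(2,1):0
t=2: a0@(1,3):0 a1@(3,1):1 a2@(1,4):0 a3@(3,2):1 a4@(0,1):1 a5@(0,4):0 a6@(2,2):1 a7@(3,3):1 a8@(2,1):1
t=3: (unchanged — steady state)

3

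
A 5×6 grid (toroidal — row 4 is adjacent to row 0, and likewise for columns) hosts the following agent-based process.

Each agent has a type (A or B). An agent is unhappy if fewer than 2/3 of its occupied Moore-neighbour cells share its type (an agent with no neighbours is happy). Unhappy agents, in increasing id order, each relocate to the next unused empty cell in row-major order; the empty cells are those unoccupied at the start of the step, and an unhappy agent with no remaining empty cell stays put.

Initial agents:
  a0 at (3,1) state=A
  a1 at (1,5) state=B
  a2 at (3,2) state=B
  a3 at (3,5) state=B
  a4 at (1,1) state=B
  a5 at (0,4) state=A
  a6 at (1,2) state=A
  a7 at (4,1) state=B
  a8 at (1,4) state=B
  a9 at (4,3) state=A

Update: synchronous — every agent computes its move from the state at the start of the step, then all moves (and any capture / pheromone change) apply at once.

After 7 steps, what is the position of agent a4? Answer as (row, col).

t=1: a0@(0,0):A a1@(0,1):B a2@(0,2):B a3@(3,5):B a4@(0,3):B a5@(0,5):A a6@(1,0):A a7@(1,3):B a8@(2,0):B a9@(2,1):A
t=2: a0@(0,0):A a1@(0,4):B a2@(0,2):B a3@(3,5):B a4@(0,3):B a5@(0,5):A a6@(1,1):A a7@(1,3):B a8@(1,2):B a9@(1,4):A
t=3: a0@(0,0):A a1@(0,1):B a2@(0,2):B a3@(3,5):B a4@(0,3):B a5@(0,5):A a6@(1,0):A a7@(1,3):B a8@(1,2):B a9@(1,5):A
t=4: a0@(0,0):A a1@(0,4):B a2@(0,2):B a3@(3,5):B a4@(0,3):B a5@(0,5):A a6@(1,0):A a7@(1,3):B a8@(1,2):B a9@(1,5):A
t=5: a0@(0,0):A a1@(0,1):B a2@(0,2):B a3@(3,5):B a4@(0,3):B a5@(0,5):A a6@(1,0):A a7@(1,3):B a8@(1,2):B a9@(1,5):A
t=6: a0@(0,0):A a1@(0,4):B a2@(0,2):B a3@(3,5):B a4@(0,3):B a5@(0,5):A a6@(1,0):A a7@(1,3):B a8@(1,2):B a9@(1,5):A
t=7: a0@(0,0):A a1@(0,1):B a2@(0,2):B a3@(3,5):B a4@(0,3):B a5@(0,5):A a6@(1,0):A a7@(1,3):B a8@(1,2):B a9@(1,5):A

(0, 3)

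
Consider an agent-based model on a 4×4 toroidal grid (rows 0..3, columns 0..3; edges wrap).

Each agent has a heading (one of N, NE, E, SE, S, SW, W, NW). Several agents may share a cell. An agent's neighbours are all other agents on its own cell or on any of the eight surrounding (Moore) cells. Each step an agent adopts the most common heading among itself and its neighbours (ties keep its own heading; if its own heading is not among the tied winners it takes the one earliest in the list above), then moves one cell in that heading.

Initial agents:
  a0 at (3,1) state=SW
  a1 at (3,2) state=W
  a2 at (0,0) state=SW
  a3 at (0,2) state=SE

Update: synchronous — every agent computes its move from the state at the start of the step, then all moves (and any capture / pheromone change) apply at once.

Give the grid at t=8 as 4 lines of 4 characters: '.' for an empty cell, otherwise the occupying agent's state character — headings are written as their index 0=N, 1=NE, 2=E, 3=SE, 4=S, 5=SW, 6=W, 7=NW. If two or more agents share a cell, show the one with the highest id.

5...
....
....
.56.

t=1: a0@(0,0):SW a1@(3,1):W a2@(1,3):SW a3@(1,3):SE
t=2: a0@(1,3):SW a1@(3,0):W a2@(2,2):SW a3@(2,2):SW
t=3: a0@(2,2):SW a1@(3,3):W a2@(3,1):SW a3@(3,1):SW
t=4: a0@(3,1):SW a1@(3,2):W a2@(0,0):SW a3@(0,0):SW
t=5: a0@(0,0):SW a1@(3,1):W a2@(1,3):SW a3@(1,3):SW
t=6: a0@(1,3):SW a1@(3,0):W a2@(2,2):SW a3@(2,2):SW
t=7: a0@(2,2):SW a1@(3,3):W a2@(3,1):SW a3@(3,1):SW
t=8: a0@(3,1):SW a1@(3,2):W a2@(0,0):SW a3@(0,0):SW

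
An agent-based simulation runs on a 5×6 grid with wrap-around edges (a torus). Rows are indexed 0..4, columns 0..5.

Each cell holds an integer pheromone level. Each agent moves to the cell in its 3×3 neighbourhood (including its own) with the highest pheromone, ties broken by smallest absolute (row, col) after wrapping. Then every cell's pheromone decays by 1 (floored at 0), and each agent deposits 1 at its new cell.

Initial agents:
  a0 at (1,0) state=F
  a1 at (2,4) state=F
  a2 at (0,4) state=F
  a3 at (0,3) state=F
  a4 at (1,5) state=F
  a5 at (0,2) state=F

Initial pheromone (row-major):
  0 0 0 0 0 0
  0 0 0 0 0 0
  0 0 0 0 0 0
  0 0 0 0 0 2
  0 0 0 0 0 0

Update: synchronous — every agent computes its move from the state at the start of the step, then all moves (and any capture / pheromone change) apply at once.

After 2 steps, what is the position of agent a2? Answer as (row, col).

(0, 2)

t=1: a0@(0,0) a1@(3,5) a2@(0,3) a3@(0,2) a4@(0,0) a5@(0,1) | pheromone: 2 1 1 1 0 0 / 0 0 0 0 0 0 / 0 0 0 0 0 0 / 0 0 0 0 0 2 / 0 0 0 0 0 0
t=2: a0@(0,0) a1@(3,5) a2@(0,2) a3@(0,1) a4@(0,0) a5@(0,0) | pheromone: 4 1 1 0 0 0 / 0 0 0 0 0 0 / 0 0 0 0 0 0 / 0 0 0 0 0 2 / 0 0 0 0 0 0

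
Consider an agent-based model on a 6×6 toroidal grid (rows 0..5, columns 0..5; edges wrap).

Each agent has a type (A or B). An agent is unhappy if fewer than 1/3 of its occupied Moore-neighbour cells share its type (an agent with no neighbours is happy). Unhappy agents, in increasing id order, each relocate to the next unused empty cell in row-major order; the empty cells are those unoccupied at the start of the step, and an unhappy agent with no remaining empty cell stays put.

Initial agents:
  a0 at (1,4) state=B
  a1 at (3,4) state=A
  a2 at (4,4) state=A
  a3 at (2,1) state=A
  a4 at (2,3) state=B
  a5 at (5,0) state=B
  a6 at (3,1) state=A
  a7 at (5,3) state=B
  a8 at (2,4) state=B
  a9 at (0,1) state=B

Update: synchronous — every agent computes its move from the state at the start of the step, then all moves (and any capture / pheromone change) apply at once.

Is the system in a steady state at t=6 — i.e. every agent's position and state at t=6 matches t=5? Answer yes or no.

yes

t=1: a0@(1,4):B a1@(3,4):A a2@(4,4):A a3@(2,1):A a4@(2,3):B a5@(5,0):B a6@(3,1):A a7@(0,0):B a8@(2,4):B a9@(0,1):B
t=2: (unchanged — steady state)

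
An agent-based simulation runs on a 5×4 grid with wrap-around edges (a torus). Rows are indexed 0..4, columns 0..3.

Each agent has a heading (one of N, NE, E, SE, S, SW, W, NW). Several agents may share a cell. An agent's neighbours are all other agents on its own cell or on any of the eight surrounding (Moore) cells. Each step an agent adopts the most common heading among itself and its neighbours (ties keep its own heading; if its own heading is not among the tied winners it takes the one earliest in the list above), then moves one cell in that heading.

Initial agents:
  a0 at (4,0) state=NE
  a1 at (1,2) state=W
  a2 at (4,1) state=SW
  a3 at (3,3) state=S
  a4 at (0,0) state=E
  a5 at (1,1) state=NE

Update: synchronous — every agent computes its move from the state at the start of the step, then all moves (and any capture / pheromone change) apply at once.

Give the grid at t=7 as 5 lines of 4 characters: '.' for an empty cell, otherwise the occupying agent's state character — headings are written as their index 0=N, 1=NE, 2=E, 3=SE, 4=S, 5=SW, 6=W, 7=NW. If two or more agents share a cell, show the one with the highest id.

t=1: a0@(3,1):NE a1@(1,1):W a2@(0,0):SW a3@(4,3):S a4@(4,1):NE a5@(0,2):NE
t=2: a0@(2,2):NE a1@(1,0):W a2@(1,3):SW a3@(0,3):S a4@(3,2):NE a5@(4,3):NE
t=3: a0@(1,3):NE a1@(1,3):W a2@(2,2):SW a3@(1,3):S a4@(2,3):NE a5@(3,0):NE
t=4: a0@(0,0):NE a1@(0,0):NE a2@(1,3):NE a3@(0,0):NE a4@(1,0):NE a5@(2,1):NE
t=5: a0@(4,1):NE a1@(4,1):NE a2@(0,0):NE a3@(4,1):NE a4@(0,1):NE a5@(1,2):NE
t=6: a0@(3,2):NE a1@(3,2):NE a2@(4,1):NE a3@(3,2):NE a4@(4,2):NE a5@(0,3):NE
t=7: a0@(2,3):NE a1@(2,3):NE a2@(3,2):NE a3@(2,3):NE a4@(3,3):NE a5@(4,0):NE

....
....
...1
..11
1...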